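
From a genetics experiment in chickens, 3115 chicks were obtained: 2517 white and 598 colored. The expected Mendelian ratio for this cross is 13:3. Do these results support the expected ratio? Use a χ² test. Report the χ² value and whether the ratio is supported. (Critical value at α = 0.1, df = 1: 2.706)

0.409; consistent

Total ratio parts = 16. Expected numbers out of 3115:
  white: 3115 × 13/16 = 2530.9375
  colored: 3115 × 3/16 = 584.0625
χ² = Σ (O − E)² / E
  white: (2517 − 2530.9375)² / 2530.9375 = 0.0768
  colored: (598 − 584.0625)² / 584.0625 = 0.3326
χ² = 0.0768 + 0.3326 = 0.4094 ≈ 0.409
Degrees of freedom = 2 − 1 = 1; critical value at α = 0.1 is 2.706.
Since 0.409 < 2.706, we fail to reject the null hypothesis — the data are consistent with the 13:3 ratio.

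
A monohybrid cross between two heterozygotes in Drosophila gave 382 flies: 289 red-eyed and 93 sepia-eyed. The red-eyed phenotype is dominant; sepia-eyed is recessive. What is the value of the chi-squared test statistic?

For a monohybrid cross between heterozygotes with complete dominance, the expected phenotypic ratio is 3:1.
Total ratio parts = 4. Expected numbers out of 382:
  red-eyed: 382 × 3/4 = 286.5
  sepia-eyed: 382 × 1/4 = 95.5
χ² = Σ (O − E)² / E
  red-eyed: (289 − 286.5)² / 286.5 = 0.0218
  sepia-eyed: (93 − 95.5)² / 95.5 = 0.0654
χ² = 0.0218 + 0.0654 = 0.0872 ≈ 0.087

0.087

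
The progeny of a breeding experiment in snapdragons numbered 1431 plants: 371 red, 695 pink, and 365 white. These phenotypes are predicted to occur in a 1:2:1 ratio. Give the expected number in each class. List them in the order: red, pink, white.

Under the 1:2:1 hypothesis (Σ ratio = 4, N = 1431):
  red: 1431 × 1/4 = 357.75
  pink: 1431 × 2/4 = 715.5
  white: 1431 × 1/4 = 357.75

357.75, 715.5, 357.75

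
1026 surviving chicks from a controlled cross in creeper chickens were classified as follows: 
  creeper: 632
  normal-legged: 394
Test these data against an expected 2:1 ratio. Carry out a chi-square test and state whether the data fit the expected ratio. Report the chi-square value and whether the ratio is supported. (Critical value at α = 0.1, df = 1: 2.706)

11.860; not consistent

Expected counts for N = 1026 under a 2:1 ratio (total parts = 3):
  creeper: 1026 × 2/3 = 684
  normal-legged: 1026 × 1/3 = 342
χ² = Σ (O − E)² / E
  creeper: (632 − 684)² / 684 = 3.9532
  normal-legged: (394 − 342)² / 342 = 7.9064
χ² = 3.9532 + 7.9064 = 11.8596 ≈ 11.860
Degrees of freedom = 2 − 1 = 1; critical value at α = 0.1 is 2.706.
Since 11.860 > 2.706, we reject the null hypothesis — the data do not fit the 2:1 ratio.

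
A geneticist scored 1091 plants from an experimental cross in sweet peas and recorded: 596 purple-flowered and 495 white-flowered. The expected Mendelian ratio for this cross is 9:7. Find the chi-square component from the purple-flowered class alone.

Under the 9:7 hypothesis (Σ ratio = 16, N = 1091):
  purple-flowered: 1091 × 9/16 = 613.6875
  white-flowered: 1091 × 7/16 = 477.3125
Contribution of purple-flowered: (596 − 613.6875)² / 613.6875 = 0.5098

0.510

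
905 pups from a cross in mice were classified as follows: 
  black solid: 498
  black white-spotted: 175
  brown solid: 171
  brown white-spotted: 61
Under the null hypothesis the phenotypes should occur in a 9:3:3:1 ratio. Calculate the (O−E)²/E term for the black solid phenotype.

Under the 9:3:3:1 hypothesis (Σ ratio = 16, N = 905):
  black solid: 905 × 9/16 = 509.0625
  black white-spotted: 905 × 3/16 = 169.6875
  brown solid: 905 × 3/16 = 169.6875
  brown white-spotted: 905 × 1/16 = 56.5625
Contribution of black solid: (498 − 509.0625)² / 509.0625 = 0.2404

0.240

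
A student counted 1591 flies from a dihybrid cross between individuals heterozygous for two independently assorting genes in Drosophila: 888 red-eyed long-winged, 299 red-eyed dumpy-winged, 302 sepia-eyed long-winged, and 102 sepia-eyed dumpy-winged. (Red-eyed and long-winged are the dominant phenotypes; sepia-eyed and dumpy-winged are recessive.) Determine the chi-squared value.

0.167

A dihybrid F₂ with independent assortment and complete dominance at both loci gives a 9:3:3:1 phenotypic ratio.
Under the 9:3:3:1 hypothesis (Σ ratio = 16, N = 1591):
  red-eyed long-winged: 1591 × 9/16 = 894.9375
  red-eyed dumpy-winged: 1591 × 3/16 = 298.3125
  sepia-eyed long-winged: 1591 × 3/16 = 298.3125
  sepia-eyed dumpy-winged: 1591 × 1/16 = 99.4375
χ² = Σ (O − E)² / E
  red-eyed long-winged: (888 − 894.9375)² / 894.9375 = 0.0538
  red-eyed dumpy-winged: (299 − 298.3125)² / 298.3125 = 0.0016
  sepia-eyed long-winged: (302 − 298.3125)² / 298.3125 = 0.0456
  sepia-eyed dumpy-winged: (102 − 99.4375)² / 99.4375 = 0.0660
χ² = 0.0538 + 0.0016 + 0.0456 + 0.0660 = 0.167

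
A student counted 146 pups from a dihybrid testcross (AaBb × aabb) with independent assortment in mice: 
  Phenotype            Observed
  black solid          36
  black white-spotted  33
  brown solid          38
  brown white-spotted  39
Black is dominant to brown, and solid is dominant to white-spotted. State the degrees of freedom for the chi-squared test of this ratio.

A dihybrid testcross with independent assortment gives a 1:1:1:1 ratio.
A goodness-of-fit test with 4 phenotype classes has df = 4 − 1 = 3.

3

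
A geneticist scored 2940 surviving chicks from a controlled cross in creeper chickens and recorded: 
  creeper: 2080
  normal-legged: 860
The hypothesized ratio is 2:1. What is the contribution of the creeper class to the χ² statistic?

7.347

Expected counts for N = 2940 under a 2:1 ratio (total parts = 3):
  creeper: 2940 × 2/3 = 1960
  normal-legged: 2940 × 1/3 = 980
Contribution of creeper: (2080 − 1960)² / 1960 = 7.3469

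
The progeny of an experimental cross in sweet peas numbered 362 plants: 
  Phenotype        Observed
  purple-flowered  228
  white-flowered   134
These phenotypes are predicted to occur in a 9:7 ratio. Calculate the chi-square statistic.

Total ratio parts = 16. Expected numbers out of 362:
  purple-flowered: 362 × 9/16 = 203.625
  white-flowered: 362 × 7/16 = 158.375
χ² = Σ (O − E)² / E
  purple-flowered: (228 − 203.625)² / 203.625 = 2.9178
  white-flowered: (134 − 158.375)² / 158.375 = 3.7515
χ² = 2.9178 + 3.7515 = 6.6693 ≈ 6.669

6.669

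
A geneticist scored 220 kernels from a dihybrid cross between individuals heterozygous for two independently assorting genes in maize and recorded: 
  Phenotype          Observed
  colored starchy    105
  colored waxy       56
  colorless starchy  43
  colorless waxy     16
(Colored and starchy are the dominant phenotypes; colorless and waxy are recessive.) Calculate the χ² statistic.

A dihybrid F₂ with independent assortment and complete dominance at both loci gives a 9:3:3:1 phenotypic ratio.
Expected counts for N = 220 under a 9:3:3:1 ratio (total parts = 16):
  colored starchy: 220 × 9/16 = 123.75
  colored waxy: 220 × 3/16 = 41.25
  colorless starchy: 220 × 3/16 = 41.25
  colorless waxy: 220 × 1/16 = 13.75
χ² = Σ (O − E)² / E
  colored starchy: (105 − 123.75)² / 123.75 = 2.8409
  colored waxy: (56 − 41.25)² / 41.25 = 5.2742
  colorless starchy: (43 − 41.25)² / 41.25 = 0.0742
  colorless waxy: (16 − 13.75)² / 13.75 = 0.3682
χ² = 2.8409 + 5.2742 + 0.0742 + 0.3682 = 8.5575 ≈ 8.558

8.558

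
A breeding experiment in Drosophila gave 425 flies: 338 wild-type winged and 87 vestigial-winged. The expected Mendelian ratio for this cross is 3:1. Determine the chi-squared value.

Under the 3:1 hypothesis (Σ ratio = 4, N = 425):
  wild-type winged: 425 × 3/4 = 318.75
  vestigial-winged: 425 × 1/4 = 106.25
χ² = Σ (O − E)² / E
  wild-type winged: (338 − 318.75)² / 318.75 = 1.1625
  vestigial-winged: (87 − 106.25)² / 106.25 = 3.4876
χ² = 1.1625 + 3.4876 = 4.6501 ≈ 4.650

4.650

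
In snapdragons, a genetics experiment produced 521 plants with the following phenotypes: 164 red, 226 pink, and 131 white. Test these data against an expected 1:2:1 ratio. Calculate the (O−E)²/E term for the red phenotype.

Expected counts for N = 521 under a 1:2:1 ratio (total parts = 4):
  red: 521 × 1/4 = 130.25
  pink: 521 × 2/4 = 260.5
  white: 521 × 1/4 = 130.25
Contribution of red: (164 − 130.25)² / 130.25 = 8.7452

8.745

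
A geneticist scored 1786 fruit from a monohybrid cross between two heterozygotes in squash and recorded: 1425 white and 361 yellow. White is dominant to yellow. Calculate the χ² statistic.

For a monohybrid cross between heterozygotes with complete dominance, the expected phenotypic ratio is 3:1.
The 3:1 ratio has 4 parts, so with N = 1786 the expected counts are:
  white: 1786 × 3/4 = 1339.5
  yellow: 1786 × 1/4 = 446.5
χ² = Σ (O − E)² / E
  white: (1425 − 1339.5)² / 1339.5 = 5.4574
  yellow: (361 − 446.5)² / 446.5 = 16.3723
χ² = 5.4574 + 16.3723 = 21.8297 ≈ 21.830

21.830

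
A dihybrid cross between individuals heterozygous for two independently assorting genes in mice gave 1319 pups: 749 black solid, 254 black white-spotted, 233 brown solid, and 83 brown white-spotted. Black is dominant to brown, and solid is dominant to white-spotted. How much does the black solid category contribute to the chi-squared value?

0.067

A dihybrid F₂ with independent assortment and complete dominance at both loci gives a 9:3:3:1 phenotypic ratio.
The 9:3:3:1 ratio has 16 parts, so with N = 1319 the expected counts are:
  black solid: 1319 × 9/16 = 741.9375
  black white-spotted: 1319 × 3/16 = 247.3125
  brown solid: 1319 × 3/16 = 247.3125
  brown white-spotted: 1319 × 1/16 = 82.4375
Contribution of black solid: (749 − 741.9375)² / 741.9375 = 0.0672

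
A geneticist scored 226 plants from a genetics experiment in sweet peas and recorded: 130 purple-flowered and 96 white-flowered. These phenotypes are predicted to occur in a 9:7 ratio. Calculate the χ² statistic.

0.149

Under the 9:7 hypothesis (Σ ratio = 16, N = 226):
  purple-flowered: 226 × 9/16 = 127.125
  white-flowered: 226 × 7/16 = 98.875
χ² = Σ (O − E)² / E
  purple-flowered: (130 − 127.125)² / 127.125 = 0.0650
  white-flowered: (96 − 98.875)² / 98.875 = 0.0836
χ² = 0.0650 + 0.0836 = 0.1486 ≈ 0.149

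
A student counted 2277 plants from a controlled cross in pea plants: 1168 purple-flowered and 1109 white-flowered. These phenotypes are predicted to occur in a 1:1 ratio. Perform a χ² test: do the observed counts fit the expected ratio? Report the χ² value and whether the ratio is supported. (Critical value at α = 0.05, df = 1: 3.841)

Total ratio parts = 2. Expected numbers out of 2277:
  purple-flowered: 2277 × 1/2 = 1138.5
  white-flowered: 2277 × 1/2 = 1138.5
χ² = Σ (O − E)² / E
  purple-flowered: (1168 − 1138.5)² / 1138.5 = 0.7644
  white-flowered: (1109 − 1138.5)² / 1138.5 = 0.7644
χ² = 0.7644 + 0.7644 = 1.5288 ≈ 1.529
Degrees of freedom = 2 − 1 = 1; critical value at α = 0.05 is 3.841.
Since 1.529 < 3.841, we fail to reject the null hypothesis — the data are consistent with the 1:1 ratio.

1.529; consistent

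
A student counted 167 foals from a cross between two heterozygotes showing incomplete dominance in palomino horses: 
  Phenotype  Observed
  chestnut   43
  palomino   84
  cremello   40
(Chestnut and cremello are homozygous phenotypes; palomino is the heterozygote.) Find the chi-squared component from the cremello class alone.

With incomplete dominance, a heterozygote × heterozygote cross gives a 1:2:1 phenotypic ratio.
Expected counts for N = 167 under a 1:2:1 ratio (total parts = 4):
  chestnut: 167 × 1/4 = 41.75
  palomino: 167 × 2/4 = 83.5
  cremello: 167 × 1/4 = 41.75
Contribution of cremello: (40 − 41.75)² / 41.75 = 0.0734

0.073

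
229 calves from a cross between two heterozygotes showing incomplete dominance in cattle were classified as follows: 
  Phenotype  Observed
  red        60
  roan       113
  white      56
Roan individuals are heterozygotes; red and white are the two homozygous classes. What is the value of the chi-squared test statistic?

With incomplete dominance, a heterozygote × heterozygote cross gives a 1:2:1 phenotypic ratio.
The 1:2:1 ratio has 4 parts, so with N = 229 the expected counts are:
  red: 229 × 1/4 = 57.25
  roan: 229 × 2/4 = 114.5
  white: 229 × 1/4 = 57.25
χ² = Σ (O − E)² / E
  red: (60 − 57.25)² / 57.25 = 0.1321
  roan: (113 − 114.5)² / 114.5 = 0.0197
  white: (56 − 57.25)² / 57.25 = 0.0273
χ² = 0.1321 + 0.0197 + 0.0273 = 0.1791 ≈ 0.179

0.179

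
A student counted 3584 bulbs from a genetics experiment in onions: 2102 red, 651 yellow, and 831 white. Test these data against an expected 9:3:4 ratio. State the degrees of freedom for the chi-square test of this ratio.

2

A goodness-of-fit test with 3 phenotype classes has df = 3 − 1 = 2.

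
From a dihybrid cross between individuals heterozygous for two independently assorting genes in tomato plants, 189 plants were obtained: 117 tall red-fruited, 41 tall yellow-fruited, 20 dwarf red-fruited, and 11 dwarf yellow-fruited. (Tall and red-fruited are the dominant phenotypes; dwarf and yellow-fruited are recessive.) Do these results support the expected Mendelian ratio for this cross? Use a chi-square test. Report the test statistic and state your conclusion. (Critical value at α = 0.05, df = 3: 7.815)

A dihybrid F₂ with independent assortment and complete dominance at both loci gives a 9:3:3:1 phenotypic ratio.
Expected counts for N = 189 under a 9:3:3:1 ratio (total parts = 16):
  tall red-fruited: 189 × 9/16 = 106.3125
  tall yellow-fruited: 189 × 3/16 = 35.4375
  dwarf red-fruited: 189 × 3/16 = 35.4375
  dwarf yellow-fruited: 189 × 1/16 = 11.8125
χ² = Σ (O − E)² / E
  tall red-fruited: (117 − 106.3125)² / 106.3125 = 1.0744
  tall yellow-fruited: (41 − 35.4375)² / 35.4375 = 0.8731
  dwarf red-fruited: (20 − 35.4375)² / 35.4375 = 6.7250
  dwarf yellow-fruited: (11 − 11.8125)² / 11.8125 = 0.0559
χ² = 1.0744 + 0.8731 + 6.7250 + 0.0559 = 8.7284 ≈ 8.728
Degrees of freedom = 4 − 1 = 3; critical value at α = 0.05 is 7.815.
Since 8.728 > 7.815, we reject the null hypothesis — the data do not fit the 9:3:3:1 ratio.

8.728; not consistent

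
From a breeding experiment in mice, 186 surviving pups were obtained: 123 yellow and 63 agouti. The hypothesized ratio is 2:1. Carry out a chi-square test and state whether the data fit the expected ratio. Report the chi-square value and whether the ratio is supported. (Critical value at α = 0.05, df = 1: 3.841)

0.024; consistent

Under the 2:1 hypothesis (Σ ratio = 3, N = 186):
  yellow: 186 × 2/3 = 124
  agouti: 186 × 1/3 = 62
χ² = Σ (O − E)² / E
  yellow: (123 − 124)² / 124 = 0.0081
  agouti: (63 − 62)² / 62 = 0.0161
χ² = 0.0081 + 0.0161 = 0.0242 ≈ 0.024
Degrees of freedom = 2 − 1 = 1; critical value at α = 0.05 is 3.841.
Since 0.024 < 3.841, we fail to reject the null hypothesis — the data are consistent with the 2:1 ratio.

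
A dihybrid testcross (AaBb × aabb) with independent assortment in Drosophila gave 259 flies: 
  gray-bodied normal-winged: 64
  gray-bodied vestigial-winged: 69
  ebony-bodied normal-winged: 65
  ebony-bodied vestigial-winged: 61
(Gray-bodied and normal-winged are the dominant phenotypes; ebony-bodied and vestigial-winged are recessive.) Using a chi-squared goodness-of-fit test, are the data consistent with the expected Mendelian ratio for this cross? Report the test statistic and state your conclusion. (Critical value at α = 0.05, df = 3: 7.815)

0.506; consistent

A dihybrid testcross with independent assortment gives a 1:1:1:1 ratio.
Total ratio parts = 4. Expected numbers out of 259:
  gray-bodied normal-winged: 259 × 1/4 = 64.75
  gray-bodied vestigial-winged: 259 × 1/4 = 64.75
  ebony-bodied normal-winged: 259 × 1/4 = 64.75
  ebony-bodied vestigial-winged: 259 × 1/4 = 64.75
χ² = Σ (O − E)² / E
  gray-bodied normal-winged: (64 − 64.75)² / 64.75 = 0.0087
  gray-bodied vestigial-winged: (69 − 64.75)² / 64.75 = 0.2790
  ebony-bodied normal-winged: (65 − 64.75)² / 64.75 = 0.0010
  ebony-bodied vestigial-winged: (61 − 64.75)² / 64.75 = 0.2172
χ² = 0.0087 + 0.2790 + 0.0010 + 0.2172 = 0.5059 ≈ 0.506
Degrees of freedom = 4 − 1 = 3; critical value at α = 0.05 is 7.815.
Since 0.506 < 7.815, we fail to reject the null hypothesis — the data are consistent with the 1:1:1:1 ratio.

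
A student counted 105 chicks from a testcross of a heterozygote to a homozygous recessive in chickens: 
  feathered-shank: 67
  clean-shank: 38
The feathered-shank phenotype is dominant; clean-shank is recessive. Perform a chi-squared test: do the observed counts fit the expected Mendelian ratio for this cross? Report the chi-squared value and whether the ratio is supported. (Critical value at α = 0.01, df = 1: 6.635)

A testcross of a heterozygote (Aa × aa) gives a 1:1 phenotypic ratio.
Expected counts for N = 105 under a 1:1 ratio (total parts = 2):
  feathered-shank: 105 × 1/2 = 52.5
  clean-shank: 105 × 1/2 = 52.5
χ² = Σ (O − E)² / E
  feathered-shank: (67 − 52.5)² / 52.5 = 4.0048
  clean-shank: (38 − 52.5)² / 52.5 = 4.0048
χ² = 4.0048 + 4.0048 = 8.0096 ≈ 8.010
Degrees of freedom = 2 − 1 = 1; critical value at α = 0.01 is 6.635.
Since 8.010 > 6.635, we reject the null hypothesis — the data do not fit the 1:1 ratio.

8.010; not consistent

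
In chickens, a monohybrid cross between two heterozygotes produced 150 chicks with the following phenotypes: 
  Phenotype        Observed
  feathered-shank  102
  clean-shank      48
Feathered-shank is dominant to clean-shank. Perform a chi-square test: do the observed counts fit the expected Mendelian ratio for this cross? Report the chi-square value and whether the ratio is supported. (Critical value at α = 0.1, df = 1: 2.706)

For a monohybrid cross between heterozygotes with complete dominance, the expected phenotypic ratio is 3:1.
The 3:1 ratio has 4 parts, so with N = 150 the expected counts are:
  feathered-shank: 150 × 3/4 = 112.5
  clean-shank: 150 × 1/4 = 37.5
χ² = Σ (O − E)² / E
  feathered-shank: (102 − 112.5)² / 112.5 = 0.9800
  clean-shank: (48 − 37.5)² / 37.5 = 2.9400
χ² = 0.9800 + 2.9400 = 3.920
Degrees of freedom = 2 − 1 = 1; critical value at α = 0.1 is 2.706.
Since 3.920 > 2.706, we reject the null hypothesis — the data do not fit the 3:1 ratio.

3.920; not consistent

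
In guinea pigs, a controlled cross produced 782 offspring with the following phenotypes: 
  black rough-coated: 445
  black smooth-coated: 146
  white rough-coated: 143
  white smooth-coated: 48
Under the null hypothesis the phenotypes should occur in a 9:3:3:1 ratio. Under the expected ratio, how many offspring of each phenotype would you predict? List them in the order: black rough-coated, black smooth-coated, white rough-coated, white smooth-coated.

439.875, 146.625, 146.625, 48.875

Under the 9:3:3:1 hypothesis (Σ ratio = 16, N = 782):
  black rough-coated: 782 × 9/16 = 439.875
  black smooth-coated: 782 × 3/16 = 146.625
  white rough-coated: 782 × 3/16 = 146.625
  white smooth-coated: 782 × 1/16 = 48.875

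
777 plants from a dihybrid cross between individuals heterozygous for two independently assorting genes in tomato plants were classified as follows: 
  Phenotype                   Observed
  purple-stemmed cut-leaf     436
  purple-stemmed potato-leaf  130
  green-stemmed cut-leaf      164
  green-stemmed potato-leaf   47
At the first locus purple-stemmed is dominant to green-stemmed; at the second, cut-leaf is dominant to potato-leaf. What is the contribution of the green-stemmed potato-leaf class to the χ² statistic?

0.050

A dihybrid F₂ with independent assortment and complete dominance at both loci gives a 9:3:3:1 phenotypic ratio.
Total ratio parts = 16. Expected numbers out of 777:
  purple-stemmed cut-leaf: 777 × 9/16 = 437.0625
  purple-stemmed potato-leaf: 777 × 3/16 = 145.6875
  green-stemmed cut-leaf: 777 × 3/16 = 145.6875
  green-stemmed potato-leaf: 777 × 1/16 = 48.5625
Contribution of green-stemmed potato-leaf: (47 − 48.5625)² / 48.5625 = 0.0503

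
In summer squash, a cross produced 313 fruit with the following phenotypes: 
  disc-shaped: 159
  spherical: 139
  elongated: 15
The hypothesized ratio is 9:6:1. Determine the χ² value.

6.702

The 9:6:1 ratio has 16 parts, so with N = 313 the expected counts are:
  disc-shaped: 313 × 9/16 = 176.0625
  spherical: 313 × 6/16 = 117.375
  elongated: 313 × 1/16 = 19.5625
χ² = Σ (O − E)² / E
  disc-shaped: (159 − 176.0625)² / 176.0625 = 1.6536
  spherical: (139 − 117.375)² / 117.375 = 3.9842
  elongated: (15 − 19.5625)² / 19.5625 = 1.0641
χ² = 1.6536 + 3.9842 + 1.0641 = 6.7019 ≈ 6.702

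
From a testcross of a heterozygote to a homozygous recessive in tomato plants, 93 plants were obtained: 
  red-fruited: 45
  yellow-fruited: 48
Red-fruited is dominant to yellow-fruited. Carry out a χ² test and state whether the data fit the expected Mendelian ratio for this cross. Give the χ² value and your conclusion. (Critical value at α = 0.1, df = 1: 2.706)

0.097; consistent

A testcross of a heterozygote (Aa × aa) gives a 1:1 phenotypic ratio.
Expected counts for N = 93 under a 1:1 ratio (total parts = 2):
  red-fruited: 93 × 1/2 = 46.5
  yellow-fruited: 93 × 1/2 = 46.5
χ² = Σ (O − E)² / E
  red-fruited: (45 − 46.5)² / 46.5 = 0.0484
  yellow-fruited: (48 − 46.5)² / 46.5 = 0.0484
χ² = 0.0484 + 0.0484 = 0.0968 ≈ 0.097
Degrees of freedom = 2 − 1 = 1; critical value at α = 0.1 is 2.706.
Since 0.097 < 2.706, we fail to reject the null hypothesis — the data are consistent with the 1:1 ratio.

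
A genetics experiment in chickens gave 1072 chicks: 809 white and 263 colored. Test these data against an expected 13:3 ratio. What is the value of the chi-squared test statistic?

Under the 13:3 hypothesis (Σ ratio = 16, N = 1072):
  white: 1072 × 13/16 = 871
  colored: 1072 × 3/16 = 201
χ² = Σ (O − E)² / E
  white: (809 − 871)² / 871 = 4.4133
  colored: (263 − 201)² / 201 = 19.1244
χ² = 4.4133 + 19.1244 = 23.5377 ≈ 23.538

23.538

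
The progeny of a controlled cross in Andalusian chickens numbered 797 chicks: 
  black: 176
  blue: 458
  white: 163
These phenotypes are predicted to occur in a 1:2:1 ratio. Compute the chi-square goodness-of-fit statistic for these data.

The 1:2:1 ratio has 4 parts, so with N = 797 the expected counts are:
  black: 797 × 1/4 = 199.25
  blue: 797 × 2/4 = 398.5
  white: 797 × 1/4 = 199.25
χ² = Σ (O − E)² / E
  black: (176 − 199.25)² / 199.25 = 2.7130
  blue: (458 − 398.5)² / 398.5 = 8.8839
  white: (163 − 199.25)² / 199.25 = 6.5950
χ² = 2.7130 + 8.8839 + 6.5950 = 18.1919 ≈ 18.192

18.192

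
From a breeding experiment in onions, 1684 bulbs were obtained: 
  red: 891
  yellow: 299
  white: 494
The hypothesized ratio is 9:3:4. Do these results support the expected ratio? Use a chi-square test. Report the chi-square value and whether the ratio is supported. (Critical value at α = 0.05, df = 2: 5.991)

Total ratio parts = 16. Expected numbers out of 1684:
  red: 1684 × 9/16 = 947.25
  yellow: 1684 × 3/16 = 315.75
  white: 1684 × 4/16 = 421
χ² = Σ (O − E)² / E
  red: (891 − 947.25)² / 947.25 = 3.3403
  yellow: (299 − 315.75)² / 315.75 = 0.8886
  white: (494 − 421)² / 421 = 12.6580
χ² = 3.3403 + 0.8886 + 12.6580 = 16.8869 ≈ 16.887
Degrees of freedom = 3 − 1 = 2; critical value at α = 0.05 is 5.991.
Since 16.887 > 5.991, we reject the null hypothesis — the data do not fit the 9:3:4 ratio.

16.887; not consistent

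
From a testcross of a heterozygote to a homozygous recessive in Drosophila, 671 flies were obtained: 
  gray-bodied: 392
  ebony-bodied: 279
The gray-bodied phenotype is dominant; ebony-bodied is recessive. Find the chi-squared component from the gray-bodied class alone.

9.515

A testcross of a heterozygote (Aa × aa) gives a 1:1 phenotypic ratio.
Total ratio parts = 2. Expected numbers out of 671:
  gray-bodied: 671 × 1/2 = 335.5
  ebony-bodied: 671 × 1/2 = 335.5
Contribution of gray-bodied: (392 − 335.5)² / 335.5 = 9.5149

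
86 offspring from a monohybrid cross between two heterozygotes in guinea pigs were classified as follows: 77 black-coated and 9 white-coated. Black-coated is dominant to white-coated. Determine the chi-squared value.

9.690

For a monohybrid cross between heterozygotes with complete dominance, the expected phenotypic ratio is 3:1.
Under the 3:1 hypothesis (Σ ratio = 4, N = 86):
  black-coated: 86 × 3/4 = 64.5
  white-coated: 86 × 1/4 = 21.5
χ² = Σ (O − E)² / E
  black-coated: (77 − 64.5)² / 64.5 = 2.4225
  white-coated: (9 − 21.5)² / 21.5 = 7.2674
χ² = 2.4225 + 7.2674 = 9.6899 ≈ 9.690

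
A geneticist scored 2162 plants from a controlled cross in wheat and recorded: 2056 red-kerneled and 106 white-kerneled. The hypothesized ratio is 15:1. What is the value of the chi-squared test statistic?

Under the 15:1 hypothesis (Σ ratio = 16, N = 2162):
  red-kerneled: 2162 × 15/16 = 2026.875
  white-kerneled: 2162 × 1/16 = 135.125
χ² = Σ (O − E)² / E
  red-kerneled: (2056 − 2026.875)² / 2026.875 = 0.4185
  white-kerneled: (106 − 135.125)² / 135.125 = 6.2776
χ² = 0.4185 + 6.2776 = 6.6961 ≈ 6.696

6.696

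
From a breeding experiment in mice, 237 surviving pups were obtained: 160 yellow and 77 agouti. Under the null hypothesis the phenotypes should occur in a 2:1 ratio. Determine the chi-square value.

0.076

Total ratio parts = 3. Expected numbers out of 237:
  yellow: 237 × 2/3 = 158
  agouti: 237 × 1/3 = 79
χ² = Σ (O − E)² / E
  yellow: (160 − 158)² / 158 = 0.0253
  agouti: (77 − 79)² / 79 = 0.0506
χ² = 0.0253 + 0.0506 = 0.0759 ≈ 0.076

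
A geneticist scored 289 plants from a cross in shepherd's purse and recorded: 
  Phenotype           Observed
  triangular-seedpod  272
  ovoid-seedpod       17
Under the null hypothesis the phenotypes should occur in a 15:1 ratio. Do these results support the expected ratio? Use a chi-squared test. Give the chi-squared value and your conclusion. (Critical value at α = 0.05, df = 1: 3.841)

Total ratio parts = 16. Expected numbers out of 289:
  triangular-seedpod: 289 × 15/16 = 270.9375
  ovoid-seedpod: 289 × 1/16 = 18.0625
χ² = Σ (O − E)² / E
  triangular-seedpod: (272 − 270.9375)² / 270.9375 = 0.0042
  ovoid-seedpod: (17 − 18.0625)² / 18.0625 = 0.0625
χ² = 0.0042 + 0.0625 = 0.0667 ≈ 0.067
Degrees of freedom = 2 − 1 = 1; critical value at α = 0.05 is 3.841.
Since 0.067 < 3.841, we fail to reject the null hypothesis — the data are consistent with the 15:1 ratio.

0.067; consistent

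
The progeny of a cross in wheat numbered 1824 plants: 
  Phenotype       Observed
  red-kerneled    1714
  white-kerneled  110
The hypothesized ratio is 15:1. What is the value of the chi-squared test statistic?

0.150

Expected counts for N = 1824 under a 15:1 ratio (total parts = 16):
  red-kerneled: 1824 × 15/16 = 1710
  white-kerneled: 1824 × 1/16 = 114
χ² = Σ (O − E)² / E
  red-kerneled: (1714 − 1710)² / 1710 = 0.0094
  white-kerneled: (110 − 114)² / 114 = 0.1404
χ² = 0.0094 + 0.1404 = 0.1498 ≈ 0.150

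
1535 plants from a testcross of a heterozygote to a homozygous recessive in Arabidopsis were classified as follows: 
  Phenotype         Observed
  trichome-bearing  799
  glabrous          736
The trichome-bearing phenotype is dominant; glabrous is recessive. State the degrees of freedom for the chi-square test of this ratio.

A testcross of a heterozygote (Aa × aa) gives a 1:1 phenotypic ratio.
A goodness-of-fit test with 2 phenotype classes has df = 2 − 1 = 1.

1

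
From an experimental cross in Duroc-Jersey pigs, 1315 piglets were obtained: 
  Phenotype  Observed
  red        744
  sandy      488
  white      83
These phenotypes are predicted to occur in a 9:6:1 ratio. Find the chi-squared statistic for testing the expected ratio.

0.086

Expected counts for N = 1315 under a 9:6:1 ratio (total parts = 16):
  red: 1315 × 9/16 = 739.6875
  sandy: 1315 × 6/16 = 493.125
  white: 1315 × 1/16 = 82.1875
χ² = Σ (O − E)² / E
  red: (744 − 739.6875)² / 739.6875 = 0.0251
  sandy: (488 − 493.125)² / 493.125 = 0.0533
  white: (83 − 82.1875)² / 82.1875 = 0.0080
χ² = 0.0251 + 0.0533 + 0.0080 = 0.0864 ≈ 0.086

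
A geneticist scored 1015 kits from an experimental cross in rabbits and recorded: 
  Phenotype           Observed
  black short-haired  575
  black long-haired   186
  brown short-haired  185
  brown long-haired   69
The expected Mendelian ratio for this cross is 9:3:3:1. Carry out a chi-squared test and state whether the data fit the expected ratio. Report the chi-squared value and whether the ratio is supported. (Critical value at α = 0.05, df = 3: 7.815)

0.763; consistent

Total ratio parts = 16. Expected numbers out of 1015:
  black short-haired: 1015 × 9/16 = 570.9375
  black long-haired: 1015 × 3/16 = 190.3125
  brown short-haired: 1015 × 3/16 = 190.3125
  brown long-haired: 1015 × 1/16 = 63.4375
χ² = Σ (O − E)² / E
  black short-haired: (575 − 570.9375)² / 570.9375 = 0.0289
  black long-haired: (186 − 190.3125)² / 190.3125 = 0.0977
  brown short-haired: (185 − 190.3125)² / 190.3125 = 0.1483
  brown long-haired: (69 − 63.4375)² / 63.4375 = 0.4877
χ² = 0.0289 + 0.0977 + 0.1483 + 0.4877 = 0.7626 ≈ 0.763
Degrees of freedom = 4 − 1 = 3; critical value at α = 0.05 is 7.815.
Since 0.763 < 7.815, we fail to reject the null hypothesis — the data are consistent with the 9:3:3:1 ratio.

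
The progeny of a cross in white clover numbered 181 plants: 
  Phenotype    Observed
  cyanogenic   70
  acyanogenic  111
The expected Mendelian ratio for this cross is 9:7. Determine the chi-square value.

Expected counts for N = 181 under a 9:7 ratio (total parts = 16):
  cyanogenic: 181 × 9/16 = 101.8125
  acyanogenic: 181 × 7/16 = 79.1875
χ² = Σ (O − E)² / E
  cyanogenic: (70 − 101.8125)² / 101.8125 = 9.9402
  acyanogenic: (111 − 79.1875)² / 79.1875 = 12.7802
χ² = 9.9402 + 12.7802 = 22.7204 ≈ 22.720

22.720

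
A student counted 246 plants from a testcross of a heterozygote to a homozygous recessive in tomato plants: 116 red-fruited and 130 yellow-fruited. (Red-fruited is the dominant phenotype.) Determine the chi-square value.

A testcross of a heterozygote (Aa × aa) gives a 1:1 phenotypic ratio.
The 1:1 ratio has 2 parts, so with N = 246 the expected counts are:
  red-fruited: 246 × 1/2 = 123
  yellow-fruited: 246 × 1/2 = 123
χ² = Σ (O − E)² / E
  red-fruited: (116 − 123)² / 123 = 0.3984
  yellow-fruited: (130 − 123)² / 123 = 0.3984
χ² = 0.3984 + 0.3984 = 0.7968 ≈ 0.797

0.797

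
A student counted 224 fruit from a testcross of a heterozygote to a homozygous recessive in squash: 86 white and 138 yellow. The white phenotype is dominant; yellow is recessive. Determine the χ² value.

A testcross of a heterozygote (Aa × aa) gives a 1:1 phenotypic ratio.
The 1:1 ratio has 2 parts, so with N = 224 the expected counts are:
  white: 224 × 1/2 = 112
  yellow: 224 × 1/2 = 112
χ² = Σ (O − E)² / E
  white: (86 − 112)² / 112 = 6.0357
  yellow: (138 − 112)² / 112 = 6.0357
χ² = 6.0357 + 6.0357 = 12.0714 ≈ 12.071

12.071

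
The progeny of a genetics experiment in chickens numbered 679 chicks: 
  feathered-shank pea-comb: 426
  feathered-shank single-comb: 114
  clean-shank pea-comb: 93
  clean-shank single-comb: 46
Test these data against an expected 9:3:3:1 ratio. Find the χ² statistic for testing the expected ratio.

The 9:3:3:1 ratio has 16 parts, so with N = 679 the expected counts are:
  feathered-shank pea-comb: 679 × 9/16 = 381.9375
  feathered-shank single-comb: 679 × 3/16 = 127.3125
  clean-shank pea-comb: 679 × 3/16 = 127.3125
  clean-shank single-comb: 679 × 1/16 = 42.4375
χ² = Σ (O − E)² / E
  feathered-shank pea-comb: (426 − 381.9375)² / 381.9375 = 5.0833
  feathered-shank single-comb: (114 − 127.3125)² / 127.3125 = 1.3920
  clean-shank pea-comb: (93 − 127.3125)² / 127.3125 = 9.2477
  clean-shank single-comb: (46 − 42.4375)² / 42.4375 = 0.2991
χ² = 5.0833 + 1.3920 + 9.2477 + 0.2991 = 16.0221 ≈ 16.022

16.022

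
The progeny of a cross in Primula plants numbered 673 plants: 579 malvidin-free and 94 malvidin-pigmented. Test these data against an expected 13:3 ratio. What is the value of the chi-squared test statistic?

10.105

Total ratio parts = 16. Expected numbers out of 673:
  malvidin-free: 673 × 13/16 = 546.8125
  malvidin-pigmented: 673 × 3/16 = 126.1875
χ² = Σ (O − E)² / E
  malvidin-free: (579 − 546.8125)² / 546.8125 = 1.8947
  malvidin-pigmented: (94 − 126.1875)² / 126.1875 = 8.2103
χ² = 1.8947 + 8.2103 = 10.105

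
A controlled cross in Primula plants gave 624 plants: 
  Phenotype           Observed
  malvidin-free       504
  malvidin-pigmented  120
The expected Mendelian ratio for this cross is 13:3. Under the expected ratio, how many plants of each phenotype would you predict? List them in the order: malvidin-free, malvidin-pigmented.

Total ratio parts = 16. Expected numbers out of 624:
  malvidin-free: 624 × 13/16 = 507
  malvidin-pigmented: 624 × 3/16 = 117

507, 117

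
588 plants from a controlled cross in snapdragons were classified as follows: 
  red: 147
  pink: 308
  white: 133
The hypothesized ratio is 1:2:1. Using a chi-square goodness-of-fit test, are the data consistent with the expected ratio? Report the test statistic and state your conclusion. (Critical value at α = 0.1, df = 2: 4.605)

Expected counts for N = 588 under a 1:2:1 ratio (total parts = 4):
  red: 588 × 1/4 = 147
  pink: 588 × 2/4 = 294
  white: 588 × 1/4 = 147
χ² = Σ (O − E)² / E
  red: (147 − 147)² / 147 = 0.0000
  pink: (308 − 294)² / 294 = 0.6667
  white: (133 − 147)² / 147 = 1.3333
χ² = 0.0000 + 0.6667 + 1.3333 = 2.000
Degrees of freedom = 3 − 1 = 2; critical value at α = 0.1 is 4.605.
Since 2.000 < 4.605, we fail to reject the null hypothesis — the data are consistent with the 1:2:1 ratio.

2.000; consistent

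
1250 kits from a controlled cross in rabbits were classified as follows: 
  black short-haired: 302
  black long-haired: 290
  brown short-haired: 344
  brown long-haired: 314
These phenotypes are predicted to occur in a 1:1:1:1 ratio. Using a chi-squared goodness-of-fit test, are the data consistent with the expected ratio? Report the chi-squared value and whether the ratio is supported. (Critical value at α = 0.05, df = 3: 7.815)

Expected counts for N = 1250 under a 1:1:1:1 ratio (total parts = 4):
  black short-haired: 1250 × 1/4 = 312.5
  black long-haired: 1250 × 1/4 = 312.5
  brown short-haired: 1250 × 1/4 = 312.5
  brown long-haired: 1250 × 1/4 = 312.5
χ² = Σ (O − E)² / E
  black short-haired: (302 − 312.5)² / 312.5 = 0.3528
  black long-haired: (290 − 312.5)² / 312.5 = 1.6200
  brown short-haired: (344 − 312.5)² / 312.5 = 3.1752
  brown long-haired: (314 − 312.5)² / 312.5 = 0.0072
χ² = 0.3528 + 1.6200 + 3.1752 + 0.0072 = 5.1552 ≈ 5.155
Degrees of freedom = 4 − 1 = 3; critical value at α = 0.05 is 7.815.
Since 5.155 < 7.815, we fail to reject the null hypothesis — the data are consistent with the 1:1:1:1 ratio.

5.155; consistent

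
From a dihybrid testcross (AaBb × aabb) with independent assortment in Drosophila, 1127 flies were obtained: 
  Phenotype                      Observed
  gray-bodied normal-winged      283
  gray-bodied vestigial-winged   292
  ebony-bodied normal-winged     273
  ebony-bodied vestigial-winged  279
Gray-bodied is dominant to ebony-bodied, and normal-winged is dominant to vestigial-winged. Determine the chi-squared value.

0.677

A dihybrid testcross with independent assortment gives a 1:1:1:1 ratio.
Under the 1:1:1:1 hypothesis (Σ ratio = 4, N = 1127):
  gray-bodied normal-winged: 1127 × 1/4 = 281.75
  gray-bodied vestigial-winged: 1127 × 1/4 = 281.75
  ebony-bodied normal-winged: 1127 × 1/4 = 281.75
  ebony-bodied vestigial-winged: 1127 × 1/4 = 281.75
χ² = Σ (O − E)² / E
  gray-bodied normal-winged: (283 − 281.75)² / 281.75 = 0.0055
  gray-bodied vestigial-winged: (292 − 281.75)² / 281.75 = 0.3729
  ebony-bodied normal-winged: (273 − 281.75)² / 281.75 = 0.2717
  ebony-bodied vestigial-winged: (279 − 281.75)² / 281.75 = 0.0268
χ² = 0.0055 + 0.3729 + 0.2717 + 0.0268 = 0.6769 ≈ 0.677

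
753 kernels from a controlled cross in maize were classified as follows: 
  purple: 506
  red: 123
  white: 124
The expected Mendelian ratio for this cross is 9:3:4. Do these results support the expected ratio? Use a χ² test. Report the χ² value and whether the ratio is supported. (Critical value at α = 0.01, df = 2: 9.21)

Expected counts for N = 753 under a 9:3:4 ratio (total parts = 16):
  purple: 753 × 9/16 = 423.5625
  red: 753 × 3/16 = 141.1875
  white: 753 × 4/16 = 188.25
χ² = Σ (O − E)² / E
  purple: (506 − 423.5625)² / 423.5625 = 16.0447
  red: (123 − 141.1875)² / 141.1875 = 2.3429
  white: (124 − 188.25)² / 188.25 = 21.9286
χ² = 16.0447 + 2.3429 + 21.9286 = 40.3162 ≈ 40.316
Degrees of freedom = 3 − 1 = 2; critical value at α = 0.01 is 9.21.
Since 40.316 > 9.21, we reject the null hypothesis — the data do not fit the 9:3:4 ratio.

40.316; not consistent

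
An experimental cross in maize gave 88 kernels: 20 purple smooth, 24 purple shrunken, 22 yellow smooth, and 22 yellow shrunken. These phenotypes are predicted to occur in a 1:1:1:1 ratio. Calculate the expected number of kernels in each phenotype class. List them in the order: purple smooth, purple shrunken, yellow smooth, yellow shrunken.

22, 22, 22, 22

Under the 1:1:1:1 hypothesis (Σ ratio = 4, N = 88):
  purple smooth: 88 × 1/4 = 22
  purple shrunken: 88 × 1/4 = 22
  yellow smooth: 88 × 1/4 = 22
  yellow shrunken: 88 × 1/4 = 22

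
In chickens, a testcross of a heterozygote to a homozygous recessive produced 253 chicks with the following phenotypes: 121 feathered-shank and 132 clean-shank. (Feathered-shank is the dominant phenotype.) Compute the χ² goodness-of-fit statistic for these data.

0.478

A testcross of a heterozygote (Aa × aa) gives a 1:1 phenotypic ratio.
Expected counts for N = 253 under a 1:1 ratio (total parts = 2):
  feathered-shank: 253 × 1/2 = 126.5
  clean-shank: 253 × 1/2 = 126.5
χ² = Σ (O − E)² / E
  feathered-shank: (121 − 126.5)² / 126.5 = 0.2391
  clean-shank: (132 − 126.5)² / 126.5 = 0.2391
χ² = 0.2391 + 0.2391 = 0.4782 ≈ 0.478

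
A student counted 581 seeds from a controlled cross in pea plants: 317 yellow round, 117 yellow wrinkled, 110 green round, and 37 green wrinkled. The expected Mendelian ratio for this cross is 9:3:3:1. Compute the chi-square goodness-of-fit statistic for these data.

Expected counts for N = 581 under a 9:3:3:1 ratio (total parts = 16):
  yellow round: 581 × 9/16 = 326.8125
  yellow wrinkled: 581 × 3/16 = 108.9375
  green round: 581 × 3/16 = 108.9375
  green wrinkled: 581 × 1/16 = 36.3125
χ² = Σ (O − E)² / E
  yellow round: (317 − 326.8125)² / 326.8125 = 0.2946
  yellow wrinkled: (117 − 108.9375)² / 108.9375 = 0.5967
  green round: (110 − 108.9375)² / 108.9375 = 0.0104
  green wrinkled: (37 − 36.3125)² / 36.3125 = 0.0130
χ² = 0.2946 + 0.5967 + 0.0104 + 0.0130 = 0.9147 ≈ 0.915

0.915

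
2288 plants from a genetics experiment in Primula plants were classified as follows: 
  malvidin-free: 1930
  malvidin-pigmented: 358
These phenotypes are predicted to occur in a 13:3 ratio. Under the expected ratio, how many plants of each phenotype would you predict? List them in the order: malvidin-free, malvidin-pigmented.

Total ratio parts = 16. Expected numbers out of 2288:
  malvidin-free: 2288 × 13/16 = 1859
  malvidin-pigmented: 2288 × 3/16 = 429

1859, 429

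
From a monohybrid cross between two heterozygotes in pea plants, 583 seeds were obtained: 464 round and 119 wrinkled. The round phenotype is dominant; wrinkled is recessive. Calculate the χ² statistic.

6.546

For a monohybrid cross between heterozygotes with complete dominance, the expected phenotypic ratio is 3:1.
Total ratio parts = 4. Expected numbers out of 583:
  round: 583 × 3/4 = 437.25
  wrinkled: 583 × 1/4 = 145.75
χ² = Σ (O − E)² / E
  round: (464 − 437.25)² / 437.25 = 1.6365
  wrinkled: (119 − 145.75)² / 145.75 = 4.9095
χ² = 1.6365 + 4.9095 = 6.546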